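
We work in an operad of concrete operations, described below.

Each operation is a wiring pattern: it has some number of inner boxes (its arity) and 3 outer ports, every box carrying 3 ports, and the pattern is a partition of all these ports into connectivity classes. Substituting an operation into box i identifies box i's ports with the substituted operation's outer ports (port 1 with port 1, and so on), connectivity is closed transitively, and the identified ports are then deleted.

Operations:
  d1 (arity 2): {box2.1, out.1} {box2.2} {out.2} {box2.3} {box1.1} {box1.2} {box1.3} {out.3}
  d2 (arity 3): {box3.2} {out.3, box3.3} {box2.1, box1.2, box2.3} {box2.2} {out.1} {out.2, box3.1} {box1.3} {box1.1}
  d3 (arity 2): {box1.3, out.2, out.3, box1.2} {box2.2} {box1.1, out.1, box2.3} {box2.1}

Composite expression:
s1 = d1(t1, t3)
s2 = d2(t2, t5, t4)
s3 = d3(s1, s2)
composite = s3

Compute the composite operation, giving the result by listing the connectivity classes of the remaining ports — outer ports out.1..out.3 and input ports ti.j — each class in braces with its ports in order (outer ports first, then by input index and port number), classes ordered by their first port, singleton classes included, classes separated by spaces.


{out.1, t3.1, t4.3} {out.2, out.3} {t1.1} {t1.2} {t1.3} {t2.1} {t2.2, t5.1, t5.3} {t2.3} {t3.2} {t3.3} {t4.1} {t4.2} {t5.2}

Reachability decides: close wires over d3-identified ports.
the subtree at d1 composes to {out.1, t3.1} {out.2} {out.3} {t1.1} {t1.2} {t1.3} {t3.2} {t3.3} on (t1, t3); out.j = own outer ports
the subtree at d2 composes to {out.1} {out.2, t4.1} {out.3, t4.3} {t2.1} {t2.2, t5.1, t5.3} {t2.3} {t4.2} {t5.2} on (t2, t5, t4); out.j = own outer ports
the subtree at d3 composes to {out.1, t3.1, t4.3} {out.2, out.3} {t1.1} {t1.2} {t1.3} {t2.1} {t2.2, t5.1, t5.3} {t2.3} {t3.2} {t3.3} {t4.1} {t4.2} {t5.2} on (t1, t3, t2, t5, t4); out.j = own outer ports


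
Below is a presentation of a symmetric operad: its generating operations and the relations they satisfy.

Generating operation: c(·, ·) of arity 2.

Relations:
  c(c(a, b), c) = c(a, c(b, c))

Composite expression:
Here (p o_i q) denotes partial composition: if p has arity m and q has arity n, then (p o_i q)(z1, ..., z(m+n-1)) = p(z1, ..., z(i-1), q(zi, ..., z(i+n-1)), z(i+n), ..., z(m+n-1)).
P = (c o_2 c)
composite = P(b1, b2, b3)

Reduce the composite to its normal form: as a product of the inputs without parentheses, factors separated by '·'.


b1 · b2 · b3

Under associativity of c, the answer is the b's in reading order.
c(b2, b3) unparenthesizes to b2 · b3
c(b1, c(b2, b3)) unparenthesizes to b1 · b2 · b3


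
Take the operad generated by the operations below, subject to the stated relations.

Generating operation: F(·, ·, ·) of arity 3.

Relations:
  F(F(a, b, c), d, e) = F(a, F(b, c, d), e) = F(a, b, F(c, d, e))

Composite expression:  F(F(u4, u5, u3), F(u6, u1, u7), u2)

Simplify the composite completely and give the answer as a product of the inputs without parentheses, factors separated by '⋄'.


u4 ⋄ u5 ⋄ u3 ⋄ u6 ⋄ u1 ⋄ u7 ⋄ u2

Key point: F is associative — brackets drop, the u-order remains.
F(u4, u5, u3) reduces to u4 ⋄ u5 ⋄ u3
F(u6, u1, u7) reduces to u6 ⋄ u1 ⋄ u7
F(F(u4, u5, u3), F(u6, u1, u7), u2) reduces to u4 ⋄ u5 ⋄ u3 ⋄ u6 ⋄ u1 ⋄ u7 ⋄ u2


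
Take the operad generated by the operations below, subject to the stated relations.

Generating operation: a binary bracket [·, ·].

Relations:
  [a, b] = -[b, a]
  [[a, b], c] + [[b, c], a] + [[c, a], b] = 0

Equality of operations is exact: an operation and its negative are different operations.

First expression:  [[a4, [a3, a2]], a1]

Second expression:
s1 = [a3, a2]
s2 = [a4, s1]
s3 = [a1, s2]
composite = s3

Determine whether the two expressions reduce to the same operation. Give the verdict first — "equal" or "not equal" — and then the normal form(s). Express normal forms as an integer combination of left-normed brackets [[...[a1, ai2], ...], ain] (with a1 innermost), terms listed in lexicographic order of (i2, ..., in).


not equal; the first gives -[[[a1, a2], a3], a4] + [[[a1, a3], a2], a4] + [[[a1, a4], a2], a3] - [[[a1, a4], a3], a2] and the second [[[a1, a2], a3], a4] - [[[a1, a3], a2], a4] - [[[a1, a4], a2], a3] + [[[a1, a4], a3], a2]

The first expression, normalized: -[[[a1, a2], a3], a4] + [[[a1, a3], a2], a4] + [[[a1, a4], a2], a3] - [[[a1, a4], a3], a2]
The second expression, normalized: [[[a1, a2], a3], a4] - [[[a1, a3], a2], a4] - [[[a1, a4], a2], a3] + [[[a1, a4], a3], a2]
The normal forms differ: not equal.


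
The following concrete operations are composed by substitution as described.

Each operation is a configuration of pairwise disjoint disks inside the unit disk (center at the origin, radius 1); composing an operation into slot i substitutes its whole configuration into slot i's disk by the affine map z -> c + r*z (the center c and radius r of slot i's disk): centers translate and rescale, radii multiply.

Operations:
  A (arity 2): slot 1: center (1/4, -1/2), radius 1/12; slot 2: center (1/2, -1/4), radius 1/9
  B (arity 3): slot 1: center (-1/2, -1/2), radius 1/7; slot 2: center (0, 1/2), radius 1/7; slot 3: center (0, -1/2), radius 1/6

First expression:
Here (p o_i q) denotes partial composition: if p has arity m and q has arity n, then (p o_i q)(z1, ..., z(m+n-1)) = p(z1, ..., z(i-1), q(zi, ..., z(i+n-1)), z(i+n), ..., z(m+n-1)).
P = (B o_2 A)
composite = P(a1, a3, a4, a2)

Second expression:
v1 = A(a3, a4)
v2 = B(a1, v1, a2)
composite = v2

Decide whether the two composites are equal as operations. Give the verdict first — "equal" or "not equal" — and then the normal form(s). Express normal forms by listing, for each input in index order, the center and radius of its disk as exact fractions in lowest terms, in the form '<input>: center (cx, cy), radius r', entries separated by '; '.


equal; both compose to a1: center (-1/2, -1/2), radius 1/7; a2: center (0, -1/2), radius 1/6; a3: center (1/28, 3/7), radius 1/84; a4: center (1/14, 13/28), radius 1/63

The first expression, normalized: a1: center (-1/2, -1/2), radius 1/7; a2: center (0, -1/2), radius 1/6; a3: center (1/28, 3/7), radius 1/84; a4: center (1/14, 13/28), radius 1/63
The second expression, normalized: a1: center (-1/2, -1/2), radius 1/7; a2: center (0, -1/2), radius 1/6; a3: center (1/28, 3/7), radius 1/84; a4: center (1/14, 13/28), radius 1/63
Same normal form: equal.


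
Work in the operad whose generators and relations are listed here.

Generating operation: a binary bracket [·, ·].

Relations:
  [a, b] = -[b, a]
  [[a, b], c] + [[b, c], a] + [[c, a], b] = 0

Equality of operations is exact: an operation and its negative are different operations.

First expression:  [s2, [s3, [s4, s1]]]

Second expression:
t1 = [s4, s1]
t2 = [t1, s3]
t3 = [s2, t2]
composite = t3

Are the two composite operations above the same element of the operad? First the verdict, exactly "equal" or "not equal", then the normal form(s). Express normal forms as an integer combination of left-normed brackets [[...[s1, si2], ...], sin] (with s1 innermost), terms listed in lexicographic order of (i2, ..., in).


not equal — first -[[[s1, s4], s3], s2], second [[[s1, s4], s3], s2]

The first composite normalizes to -[[[s1, s4], s3], s2]
The second composite normalizes to [[[s1, s4], s3], s2]
No match — not equal.


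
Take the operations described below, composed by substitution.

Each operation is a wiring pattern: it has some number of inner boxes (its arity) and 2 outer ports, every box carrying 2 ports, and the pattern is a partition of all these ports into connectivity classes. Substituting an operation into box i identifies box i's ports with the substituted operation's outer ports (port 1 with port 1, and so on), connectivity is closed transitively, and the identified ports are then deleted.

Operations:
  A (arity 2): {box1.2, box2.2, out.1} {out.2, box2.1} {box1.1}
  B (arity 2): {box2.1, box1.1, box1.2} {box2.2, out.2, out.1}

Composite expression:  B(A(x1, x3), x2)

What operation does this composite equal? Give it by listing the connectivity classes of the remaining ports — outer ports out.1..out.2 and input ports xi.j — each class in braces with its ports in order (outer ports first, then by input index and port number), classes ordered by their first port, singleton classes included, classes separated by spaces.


Connectivity passes through glued B-boundaries; trace each wire chain.
after A, the pattern on (x1, x3) reads {out.1, x1.2, x3.2} {out.2, x3.1} {x1.1} (out.j = its outer ports)
after B, the pattern on (x1, x3, x2) reads {out.1, out.2, x2.2} {x1.1} {x1.2, x2.1, x3.1, x3.2} (out.j = its outer ports)

{out.1, out.2, x2.2} {x1.1} {x1.2, x2.1, x3.1, x3.2}


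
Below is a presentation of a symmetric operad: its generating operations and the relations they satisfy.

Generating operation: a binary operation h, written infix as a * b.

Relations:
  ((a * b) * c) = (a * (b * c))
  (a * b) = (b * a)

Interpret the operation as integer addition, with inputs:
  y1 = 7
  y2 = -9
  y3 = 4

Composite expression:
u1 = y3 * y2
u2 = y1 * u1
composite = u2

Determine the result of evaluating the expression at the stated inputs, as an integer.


(y3 * y2) = -5
(y1 * (y3 * y2)) = 2

2


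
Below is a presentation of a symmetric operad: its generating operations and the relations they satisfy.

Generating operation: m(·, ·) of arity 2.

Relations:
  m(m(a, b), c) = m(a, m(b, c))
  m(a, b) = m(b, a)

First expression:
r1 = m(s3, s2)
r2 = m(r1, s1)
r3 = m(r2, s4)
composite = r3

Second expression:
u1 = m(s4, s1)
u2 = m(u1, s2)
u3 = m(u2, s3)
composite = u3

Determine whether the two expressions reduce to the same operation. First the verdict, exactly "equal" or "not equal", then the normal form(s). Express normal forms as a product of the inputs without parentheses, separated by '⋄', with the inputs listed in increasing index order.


Normal form of the first expression: s1 ⋄ s2 ⋄ s3 ⋄ s4
Normal form of the second expression: s1 ⋄ s2 ⋄ s3 ⋄ s4
One common form — equal.

equal; both compose to s1 ⋄ s2 ⋄ s3 ⋄ s4


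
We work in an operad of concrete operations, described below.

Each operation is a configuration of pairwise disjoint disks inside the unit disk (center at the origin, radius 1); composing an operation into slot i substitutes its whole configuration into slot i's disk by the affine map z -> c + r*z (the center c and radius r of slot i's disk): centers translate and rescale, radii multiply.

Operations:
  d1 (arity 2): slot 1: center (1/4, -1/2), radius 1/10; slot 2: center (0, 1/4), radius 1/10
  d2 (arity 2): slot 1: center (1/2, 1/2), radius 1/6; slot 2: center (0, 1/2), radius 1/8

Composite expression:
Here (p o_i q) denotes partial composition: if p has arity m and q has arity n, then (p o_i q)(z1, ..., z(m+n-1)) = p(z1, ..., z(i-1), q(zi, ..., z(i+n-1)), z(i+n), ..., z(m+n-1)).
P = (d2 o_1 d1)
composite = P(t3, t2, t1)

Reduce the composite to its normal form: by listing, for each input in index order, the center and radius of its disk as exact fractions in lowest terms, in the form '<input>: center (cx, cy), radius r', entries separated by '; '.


t1: center (0, 1/2), radius 1/8; t2: center (1/2, 13/24), radius 1/60; t3: center (13/24, 5/12), radius 1/60

Nesting under d2 composes maps z -> c + r*z down each t-path.
input t3: applying the 2 nested substitutions gives center (13/24, 5/12), radius 1/60
input t2: applying the 2 nested substitutions gives center (1/2, 13/24), radius 1/60
input t1: applying the 1 nested substitution gives center (0, 1/2), radius 1/8


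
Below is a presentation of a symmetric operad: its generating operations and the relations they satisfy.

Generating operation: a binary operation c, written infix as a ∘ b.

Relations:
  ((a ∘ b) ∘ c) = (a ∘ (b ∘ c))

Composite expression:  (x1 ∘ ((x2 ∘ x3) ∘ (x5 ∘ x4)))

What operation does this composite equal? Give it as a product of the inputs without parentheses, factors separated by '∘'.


x1 ∘ x2 ∘ x3 ∘ x5 ∘ x4

Associativity of c dissolves the nesting; only the x-input order survives.
(x2 ∘ x3) flattens to x2 ∘ x3
(x5 ∘ x4) flattens to x5 ∘ x4
((x2 ∘ x3) ∘ (x5 ∘ x4)) flattens to x2 ∘ x3 ∘ x5 ∘ x4
(x1 ∘ ((x2 ∘ x3) ∘ (x5 ∘ x4))) flattens to x1 ∘ x2 ∘ x3 ∘ x5 ∘ x4


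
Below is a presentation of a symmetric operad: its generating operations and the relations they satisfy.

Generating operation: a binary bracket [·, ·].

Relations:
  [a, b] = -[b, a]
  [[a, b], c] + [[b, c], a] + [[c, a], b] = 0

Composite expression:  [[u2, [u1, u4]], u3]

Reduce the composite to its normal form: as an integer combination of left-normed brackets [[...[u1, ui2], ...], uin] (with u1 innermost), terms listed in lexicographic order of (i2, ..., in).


-[[[u1, u4], u2], u3]

A multilinear Lie element is pinned by u1-initial words (u1 innermost).
Composite bracket: [[u2, [u1, u4]], u3]
Expanding via [a, b] = ab - ba: 8 signed words (2^3 = 8).
The u1-initial words carry the normal form:
  sign of u1u4u2u3 is -1, so it contributes -[[[u1, u4], u2], u3]


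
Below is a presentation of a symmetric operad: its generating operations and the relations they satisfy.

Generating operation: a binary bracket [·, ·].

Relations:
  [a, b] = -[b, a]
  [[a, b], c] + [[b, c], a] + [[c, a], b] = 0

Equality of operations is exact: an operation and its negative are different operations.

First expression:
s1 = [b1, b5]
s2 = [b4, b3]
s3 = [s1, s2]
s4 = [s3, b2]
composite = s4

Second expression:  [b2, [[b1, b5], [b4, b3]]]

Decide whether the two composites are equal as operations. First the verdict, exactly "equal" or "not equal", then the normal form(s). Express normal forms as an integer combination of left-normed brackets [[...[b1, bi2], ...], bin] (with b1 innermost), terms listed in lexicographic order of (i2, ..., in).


Normal form of the first expression: -[[[[b1, b5], b3], b4], b2] + [[[[b1, b5], b4], b3], b2]
Normal form of the second expression: [[[[b1, b5], b3], b4], b2] - [[[[b1, b5], b4], b3], b2]
No match — not equal.

not equal — first -[[[[b1, b5], b3], b4], b2] + [[[[b1, b5], b4], b3], b2], second [[[[b1, b5], b3], b4], b2] - [[[[b1, b5], b4], b3], b2]


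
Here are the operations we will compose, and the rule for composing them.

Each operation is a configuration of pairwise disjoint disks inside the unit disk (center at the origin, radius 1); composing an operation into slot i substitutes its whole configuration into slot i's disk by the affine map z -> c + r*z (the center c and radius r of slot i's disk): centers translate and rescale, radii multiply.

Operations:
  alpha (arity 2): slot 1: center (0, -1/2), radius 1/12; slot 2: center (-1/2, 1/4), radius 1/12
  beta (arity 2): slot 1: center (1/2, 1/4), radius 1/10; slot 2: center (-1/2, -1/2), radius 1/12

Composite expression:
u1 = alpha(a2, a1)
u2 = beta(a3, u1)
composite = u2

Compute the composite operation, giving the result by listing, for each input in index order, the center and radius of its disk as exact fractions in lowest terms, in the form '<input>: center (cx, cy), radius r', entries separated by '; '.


Nesting under beta composes maps z -> c + r*z down each a-path.
input a3: applying the 1 nested substitution gives center (1/2, 1/4), radius 1/10
input a2: applying the 2 nested substitutions gives center (-1/2, -13/24), radius 1/144
input a1: applying the 2 nested substitutions gives center (-13/24, -23/48), radius 1/144

a1: center (-13/24, -23/48), radius 1/144; a2: center (-1/2, -13/24), radius 1/144; a3: center (1/2, 1/4), radius 1/10


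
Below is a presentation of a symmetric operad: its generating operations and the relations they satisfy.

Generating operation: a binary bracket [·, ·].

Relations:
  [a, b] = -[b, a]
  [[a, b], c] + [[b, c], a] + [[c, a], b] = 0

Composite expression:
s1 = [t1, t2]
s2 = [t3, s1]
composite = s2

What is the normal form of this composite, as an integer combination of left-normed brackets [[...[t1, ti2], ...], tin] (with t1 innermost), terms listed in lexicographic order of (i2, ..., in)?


-[[t1, t2], t3]

Antisymmetry and Jacobi reduce to t1-anchored left-normed brackets.
Composite bracket: [t3, [t1, t2]]
Under [a, b] = ab - ba we get 4 signed associative words (2^2 = 4).
Keep just the words that open with t1:
  t1t2t3 appears with sign -1, giving the term -[[t1, t2], t3]


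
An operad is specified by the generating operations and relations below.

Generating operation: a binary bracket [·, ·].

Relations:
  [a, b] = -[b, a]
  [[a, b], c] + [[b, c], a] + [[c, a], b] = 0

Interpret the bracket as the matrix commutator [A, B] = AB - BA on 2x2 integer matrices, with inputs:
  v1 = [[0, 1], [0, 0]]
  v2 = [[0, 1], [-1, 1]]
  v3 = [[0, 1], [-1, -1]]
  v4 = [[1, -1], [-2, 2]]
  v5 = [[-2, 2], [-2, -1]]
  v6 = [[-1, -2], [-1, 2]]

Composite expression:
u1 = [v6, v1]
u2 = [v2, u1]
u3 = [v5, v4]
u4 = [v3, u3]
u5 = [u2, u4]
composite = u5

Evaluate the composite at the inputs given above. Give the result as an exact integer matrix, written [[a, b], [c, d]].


[[42, -96], [60, -42]]

[v6, v1] = [[1, -3], [0, -1]]
[v2, [v6, v1]] = [[-3, 1], [-2, 3]]
[v5, v4] = [[-6, 3], [0, 6]]
[v3, [v5, v4]] = [[3, 15], [12, -3]]
[[v2, [v6, v1]], [v3, [v5, v4]]] = [[42, -96], [60, -42]]


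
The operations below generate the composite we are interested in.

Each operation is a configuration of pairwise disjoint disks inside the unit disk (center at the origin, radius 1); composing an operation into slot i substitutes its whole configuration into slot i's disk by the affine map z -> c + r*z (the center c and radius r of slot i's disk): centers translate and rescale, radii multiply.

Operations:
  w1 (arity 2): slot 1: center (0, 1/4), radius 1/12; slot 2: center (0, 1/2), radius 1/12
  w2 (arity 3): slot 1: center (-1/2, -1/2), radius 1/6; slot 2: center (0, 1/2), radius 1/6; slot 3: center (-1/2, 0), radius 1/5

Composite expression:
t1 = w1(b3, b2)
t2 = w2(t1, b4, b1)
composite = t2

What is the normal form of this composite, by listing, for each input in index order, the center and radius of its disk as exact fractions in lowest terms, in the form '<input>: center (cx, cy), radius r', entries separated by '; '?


Follow each b-input down from w2: c' goes to c + r*c', radius to r*r'.
b3: after 2 affine steps, its disk has center (-1/2, -11/24), radius 1/72
b2: after 2 affine steps, its disk has center (-1/2, -5/12), radius 1/72
b4: after 1 affine step, its disk has center (0, 1/2), radius 1/6
b1: after 1 affine step, its disk has center (-1/2, 0), radius 1/5

b1: center (-1/2, 0), radius 1/5; b2: center (-1/2, -5/12), radius 1/72; b3: center (-1/2, -11/24), radius 1/72; b4: center (0, 1/2), radius 1/6


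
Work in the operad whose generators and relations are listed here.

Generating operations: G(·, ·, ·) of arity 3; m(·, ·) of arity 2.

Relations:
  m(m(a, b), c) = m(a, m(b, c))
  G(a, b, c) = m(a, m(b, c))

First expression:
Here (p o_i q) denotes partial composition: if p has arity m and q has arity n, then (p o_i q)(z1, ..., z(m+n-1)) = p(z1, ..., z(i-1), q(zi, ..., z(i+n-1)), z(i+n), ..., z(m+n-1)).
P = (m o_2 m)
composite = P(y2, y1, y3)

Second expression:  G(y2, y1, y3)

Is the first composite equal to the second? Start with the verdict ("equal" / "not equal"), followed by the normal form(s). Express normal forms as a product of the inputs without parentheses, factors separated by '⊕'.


equal; the common form is y2 ⊕ y1 ⊕ y3

Normal form of the first expression: y2 ⊕ y1 ⊕ y3
Normal form of the second expression: y2 ⊕ y1 ⊕ y3
The normal forms match — equal.


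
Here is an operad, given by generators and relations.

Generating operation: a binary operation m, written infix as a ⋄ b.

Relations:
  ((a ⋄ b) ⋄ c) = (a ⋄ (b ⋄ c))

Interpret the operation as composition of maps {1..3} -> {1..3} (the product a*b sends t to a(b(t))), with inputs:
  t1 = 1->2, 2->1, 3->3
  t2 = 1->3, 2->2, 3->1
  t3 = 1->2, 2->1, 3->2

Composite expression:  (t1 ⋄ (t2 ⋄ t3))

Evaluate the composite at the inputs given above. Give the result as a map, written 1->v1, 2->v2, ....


1->1, 2->3, 3->1

(t2 ⋄ t3) = 1->2, 2->3, 3->2
(t1 ⋄ (t2 ⋄ t3)) = 1->1, 2->3, 3->1


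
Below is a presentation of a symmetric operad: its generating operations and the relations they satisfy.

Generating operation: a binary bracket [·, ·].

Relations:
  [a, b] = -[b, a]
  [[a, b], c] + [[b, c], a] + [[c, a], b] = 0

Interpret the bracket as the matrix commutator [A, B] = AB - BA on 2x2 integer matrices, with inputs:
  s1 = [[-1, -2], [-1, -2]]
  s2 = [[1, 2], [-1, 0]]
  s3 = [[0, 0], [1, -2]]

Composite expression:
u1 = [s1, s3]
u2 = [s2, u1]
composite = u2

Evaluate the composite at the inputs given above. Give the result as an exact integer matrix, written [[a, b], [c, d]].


[[-2, 12], [7, 2]]

[s1, s3] = [[-2, 4], [-3, 2]]
[s2, [s1, s3]] = [[-2, 12], [7, 2]]


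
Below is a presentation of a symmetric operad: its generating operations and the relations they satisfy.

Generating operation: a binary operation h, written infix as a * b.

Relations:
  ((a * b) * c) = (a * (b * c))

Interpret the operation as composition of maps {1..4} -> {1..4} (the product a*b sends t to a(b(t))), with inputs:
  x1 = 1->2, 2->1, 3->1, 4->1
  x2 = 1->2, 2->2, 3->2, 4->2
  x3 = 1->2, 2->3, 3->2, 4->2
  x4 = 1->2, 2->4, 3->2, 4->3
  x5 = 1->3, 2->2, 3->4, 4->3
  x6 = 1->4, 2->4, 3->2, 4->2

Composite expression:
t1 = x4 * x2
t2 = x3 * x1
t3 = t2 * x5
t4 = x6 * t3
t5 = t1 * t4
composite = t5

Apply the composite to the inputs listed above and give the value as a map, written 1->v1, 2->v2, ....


1->4, 2->4, 3->4, 4->4

(x4 * x2) = 1->4, 2->4, 3->4, 4->4
(x3 * x1) = 1->3, 2->2, 3->2, 4->2
((x3 * x1) * x5) = 1->2, 2->2, 3->2, 4->2
(x6 * ((x3 * x1) * x5)) = 1->4, 2->4, 3->4, 4->4
((x4 * x2) * (x6 * ((x3 * x1) * x5))) = 1->4, 2->4, 3->4, 4->4


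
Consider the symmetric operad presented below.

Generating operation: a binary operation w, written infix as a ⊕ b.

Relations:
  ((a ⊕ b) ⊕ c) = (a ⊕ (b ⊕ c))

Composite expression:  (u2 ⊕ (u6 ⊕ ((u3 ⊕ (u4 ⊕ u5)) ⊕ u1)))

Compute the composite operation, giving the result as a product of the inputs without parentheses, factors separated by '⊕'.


u2 ⊕ u6 ⊕ u3 ⊕ u4 ⊕ u5 ⊕ u1

Under associativity of w, the answer is the u's in reading order.
(u4 ⊕ u5) unparenthesizes to u4 ⊕ u5
(u3 ⊕ (u4 ⊕ u5)) unparenthesizes to u3 ⊕ u4 ⊕ u5
((u3 ⊕ (u4 ⊕ u5)) ⊕ u1) unparenthesizes to u3 ⊕ u4 ⊕ u5 ⊕ u1
(u6 ⊕ ((u3 ⊕ (u4 ⊕ u5)) ⊕ u1)) unparenthesizes to u6 ⊕ u3 ⊕ u4 ⊕ u5 ⊕ u1
(u2 ⊕ (u6 ⊕ ((u3 ⊕ (u4 ⊕ u5)) ⊕ u1))) unparenthesizes to u2 ⊕ u6 ⊕ u3 ⊕ u4 ⊕ u5 ⊕ u1


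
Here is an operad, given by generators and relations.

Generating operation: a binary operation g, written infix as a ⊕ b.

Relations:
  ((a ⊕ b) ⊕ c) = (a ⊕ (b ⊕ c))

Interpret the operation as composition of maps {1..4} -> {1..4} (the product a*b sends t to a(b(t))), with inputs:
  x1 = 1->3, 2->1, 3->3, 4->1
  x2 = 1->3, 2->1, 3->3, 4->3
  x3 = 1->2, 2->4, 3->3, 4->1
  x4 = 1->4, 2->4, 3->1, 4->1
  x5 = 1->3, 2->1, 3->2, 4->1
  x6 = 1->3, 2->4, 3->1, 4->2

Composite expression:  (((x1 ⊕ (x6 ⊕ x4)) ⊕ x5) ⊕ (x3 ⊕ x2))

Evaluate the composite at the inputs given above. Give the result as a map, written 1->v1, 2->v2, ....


1->1, 2->1, 3->1, 4->1

(x6 ⊕ x4) = 1->2, 2->2, 3->3, 4->3
(x1 ⊕ (x6 ⊕ x4)) = 1->1, 2->1, 3->3, 4->3
((x1 ⊕ (x6 ⊕ x4)) ⊕ x5) = 1->3, 2->1, 3->1, 4->1
(x3 ⊕ x2) = 1->3, 2->2, 3->3, 4->3
(((x1 ⊕ (x6 ⊕ x4)) ⊕ x5) ⊕ (x3 ⊕ x2)) = 1->1, 2->1, 3->1, 4->1


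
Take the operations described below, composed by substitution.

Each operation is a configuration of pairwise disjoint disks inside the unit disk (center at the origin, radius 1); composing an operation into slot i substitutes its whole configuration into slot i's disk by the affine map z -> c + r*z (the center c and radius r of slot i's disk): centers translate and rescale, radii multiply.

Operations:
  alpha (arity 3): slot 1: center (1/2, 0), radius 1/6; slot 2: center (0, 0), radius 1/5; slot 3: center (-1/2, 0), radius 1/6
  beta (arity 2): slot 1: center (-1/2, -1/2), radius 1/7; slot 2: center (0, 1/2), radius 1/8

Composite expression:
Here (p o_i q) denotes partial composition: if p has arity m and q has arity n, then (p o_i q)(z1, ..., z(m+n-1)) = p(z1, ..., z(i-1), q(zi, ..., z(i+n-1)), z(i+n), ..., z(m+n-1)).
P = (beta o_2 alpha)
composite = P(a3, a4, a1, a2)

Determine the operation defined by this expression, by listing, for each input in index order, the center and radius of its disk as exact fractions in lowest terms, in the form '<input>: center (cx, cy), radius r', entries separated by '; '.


a1: center (0, 1/2), radius 1/40; a2: center (-1/16, 1/2), radius 1/48; a3: center (-1/2, -1/2), radius 1/7; a4: center (1/16, 1/2), radius 1/48

Affine substitution under beta: radii multiply and a-centers shift.
a3 passes through 1 substitution, ending at center (-1/2, -1/2), radius 1/7
a4 passes through 2 substitutions, ending at center (1/16, 1/2), radius 1/48
a1 passes through 2 substitutions, ending at center (0, 1/2), radius 1/40
a2 passes through 2 substitutions, ending at center (-1/16, 1/2), radius 1/48


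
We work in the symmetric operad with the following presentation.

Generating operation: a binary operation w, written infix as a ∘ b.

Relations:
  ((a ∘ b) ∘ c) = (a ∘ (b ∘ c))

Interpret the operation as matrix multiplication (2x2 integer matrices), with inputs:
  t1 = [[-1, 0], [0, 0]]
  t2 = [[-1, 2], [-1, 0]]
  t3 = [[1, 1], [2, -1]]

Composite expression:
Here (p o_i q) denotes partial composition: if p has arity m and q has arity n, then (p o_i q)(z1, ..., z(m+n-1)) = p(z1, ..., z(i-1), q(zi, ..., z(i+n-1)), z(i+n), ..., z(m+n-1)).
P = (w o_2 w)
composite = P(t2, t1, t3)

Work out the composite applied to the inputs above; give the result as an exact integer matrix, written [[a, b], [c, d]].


[[1, 1], [1, 1]]

(t1 ∘ t3) = [[-1, -1], [0, 0]]
(t2 ∘ (t1 ∘ t3)) = [[1, 1], [1, 1]]


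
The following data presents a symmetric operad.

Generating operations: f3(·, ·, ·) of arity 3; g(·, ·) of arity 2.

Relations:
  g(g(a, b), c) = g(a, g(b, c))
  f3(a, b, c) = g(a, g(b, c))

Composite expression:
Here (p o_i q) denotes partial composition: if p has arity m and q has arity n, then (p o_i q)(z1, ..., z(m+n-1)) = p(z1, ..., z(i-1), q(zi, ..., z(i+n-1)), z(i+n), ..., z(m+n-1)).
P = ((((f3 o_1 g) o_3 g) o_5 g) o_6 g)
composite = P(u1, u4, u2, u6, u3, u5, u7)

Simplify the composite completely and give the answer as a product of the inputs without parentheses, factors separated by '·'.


u1 · u4 · u2 · u6 · u3 · u5 · u7

Under associativity of f3, the answer is the u's in reading order.
g(u1, u4) reduces to u1 · u4
g(u2, u6) reduces to u2 · u6
g(u5, u7) reduces to u5 · u7
g(u3, g(u5, u7)) reduces to u3 · u5 · u7
f3(g(u1, u4), g(u2, u6), g(u3, g(u5, u7))) reduces to u1 · u4 · u2 · u6 · u3 · u5 · u7


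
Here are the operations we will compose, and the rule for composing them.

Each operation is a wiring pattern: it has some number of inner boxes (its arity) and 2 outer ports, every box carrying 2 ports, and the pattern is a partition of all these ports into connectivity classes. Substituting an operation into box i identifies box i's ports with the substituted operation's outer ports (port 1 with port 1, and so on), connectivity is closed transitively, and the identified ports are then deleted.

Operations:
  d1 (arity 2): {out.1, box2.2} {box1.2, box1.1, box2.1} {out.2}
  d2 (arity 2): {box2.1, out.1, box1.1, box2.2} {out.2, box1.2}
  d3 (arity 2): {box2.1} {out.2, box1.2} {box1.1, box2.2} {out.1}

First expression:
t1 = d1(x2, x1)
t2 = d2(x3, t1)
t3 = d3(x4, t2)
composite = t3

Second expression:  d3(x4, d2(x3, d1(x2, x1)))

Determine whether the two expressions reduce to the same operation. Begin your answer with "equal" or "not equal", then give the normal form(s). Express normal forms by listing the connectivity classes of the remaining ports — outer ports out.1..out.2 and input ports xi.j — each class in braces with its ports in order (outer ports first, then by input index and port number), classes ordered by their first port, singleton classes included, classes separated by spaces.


equal — both sides give {out.1} {out.2, x4.2} {x1.1, x2.1, x2.2} {x1.2, x3.1} {x3.2, x4.1}

The first composite normalizes to {out.1} {out.2, x4.2} {x1.1, x2.1, x2.2} {x1.2, x3.1} {x3.2, x4.1}
The second composite normalizes to {out.1} {out.2, x4.2} {x1.1, x2.1, x2.2} {x1.2, x3.1} {x3.2, x4.1}
The forms coincide; equal.


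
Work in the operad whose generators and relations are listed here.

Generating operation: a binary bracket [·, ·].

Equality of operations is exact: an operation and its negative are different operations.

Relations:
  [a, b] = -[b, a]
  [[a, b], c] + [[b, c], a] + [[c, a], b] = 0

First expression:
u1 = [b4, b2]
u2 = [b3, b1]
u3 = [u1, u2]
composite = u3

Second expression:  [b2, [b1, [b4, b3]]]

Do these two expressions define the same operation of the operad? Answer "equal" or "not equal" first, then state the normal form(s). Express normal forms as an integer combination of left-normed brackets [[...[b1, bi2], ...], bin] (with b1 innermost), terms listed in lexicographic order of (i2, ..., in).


not equal; first: -[[[b1, b3], b2], b4] + [[[b1, b3], b4], b2]; second: [[[b1, b3], b4], b2] - [[[b1, b4], b3], b2]

The first expression, normalized: -[[[b1, b3], b2], b4] + [[[b1, b3], b4], b2]
The second expression, normalized: [[[b1, b3], b4], b2] - [[[b1, b4], b3], b2]
Distinct normal forms: not equal.


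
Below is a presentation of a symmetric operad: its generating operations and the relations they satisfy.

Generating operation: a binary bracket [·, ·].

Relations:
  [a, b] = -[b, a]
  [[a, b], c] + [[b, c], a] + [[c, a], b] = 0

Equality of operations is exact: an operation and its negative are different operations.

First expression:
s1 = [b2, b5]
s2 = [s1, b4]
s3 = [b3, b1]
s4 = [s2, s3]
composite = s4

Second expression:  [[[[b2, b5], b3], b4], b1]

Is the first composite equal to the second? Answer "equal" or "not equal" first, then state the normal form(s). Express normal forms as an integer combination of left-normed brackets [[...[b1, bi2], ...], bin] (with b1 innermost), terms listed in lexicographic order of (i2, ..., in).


not equal: they reduce to [[[[b1, b3], b2], b5], b4] - [[[[b1, b3], b4], b2], b5] + [[[[b1, b3], b4], b5], b2] - [[[[b1, b3], b5], b2], b4] and -[[[[b1, b2], b5], b3], b4] + [[[[b1, b3], b2], b5], b4] - [[[[b1, b3], b5], b2], b4] + [[[[b1, b4], b2], b5], b3] - [[[[b1, b4], b3], b2], b5] + [[[[b1, b4], b3], b5], b2] - [[[[b1, b4], b5], b2], b3] + [[[[b1, b5], b2], b3], b4]

The first expression reduces to [[[[b1, b3], b2], b5], b4] - [[[[b1, b3], b4], b2], b5] + [[[[b1, b3], b4], b5], b2] - [[[[b1, b3], b5], b2], b4]
The second expression reduces to -[[[[b1, b2], b5], b3], b4] + [[[[b1, b3], b2], b5], b4] - [[[[b1, b3], b5], b2], b4] + [[[[b1, b4], b2], b5], b3] - [[[[b1, b4], b3], b2], b5] + [[[[b1, b4], b3], b5], b2] - [[[[b1, b4], b5], b2], b3] + [[[[b1, b5], b2], b3], b4]
They disagree, so not equal.


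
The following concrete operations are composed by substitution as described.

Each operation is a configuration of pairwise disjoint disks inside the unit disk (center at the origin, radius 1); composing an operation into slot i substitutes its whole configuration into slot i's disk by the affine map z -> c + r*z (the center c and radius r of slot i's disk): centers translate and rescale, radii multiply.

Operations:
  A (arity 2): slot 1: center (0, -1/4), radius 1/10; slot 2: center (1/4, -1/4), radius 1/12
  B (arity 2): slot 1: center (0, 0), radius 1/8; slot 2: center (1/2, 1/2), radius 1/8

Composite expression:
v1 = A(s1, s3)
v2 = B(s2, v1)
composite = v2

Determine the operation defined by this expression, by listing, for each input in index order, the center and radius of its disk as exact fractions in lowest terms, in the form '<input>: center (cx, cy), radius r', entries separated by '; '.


s1: center (1/2, 15/32), radius 1/80; s2: center (0, 0), radius 1/8; s3: center (17/32, 15/32), radius 1/96

Nesting under B composes maps z -> c + r*z down each s-path.
tracing s2 down its 1-map path: center (0, 0), radius 1/8
tracing s1 down its 2-map path: center (1/2, 15/32), radius 1/80
tracing s3 down its 2-map path: center (17/32, 15/32), radius 1/96


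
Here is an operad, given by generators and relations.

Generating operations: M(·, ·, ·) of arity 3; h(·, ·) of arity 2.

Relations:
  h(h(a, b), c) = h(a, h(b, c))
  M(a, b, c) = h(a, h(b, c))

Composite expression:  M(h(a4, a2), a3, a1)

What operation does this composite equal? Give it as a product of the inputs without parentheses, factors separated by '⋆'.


a4 ⋆ a2 ⋆ a3 ⋆ a1

Key point: M is associative — brackets drop, the a-order remains.
h(a4, a2) flattens to a4 ⋆ a2
M(h(a4, a2), a3, a1) flattens to a4 ⋆ a2 ⋆ a3 ⋆ a1


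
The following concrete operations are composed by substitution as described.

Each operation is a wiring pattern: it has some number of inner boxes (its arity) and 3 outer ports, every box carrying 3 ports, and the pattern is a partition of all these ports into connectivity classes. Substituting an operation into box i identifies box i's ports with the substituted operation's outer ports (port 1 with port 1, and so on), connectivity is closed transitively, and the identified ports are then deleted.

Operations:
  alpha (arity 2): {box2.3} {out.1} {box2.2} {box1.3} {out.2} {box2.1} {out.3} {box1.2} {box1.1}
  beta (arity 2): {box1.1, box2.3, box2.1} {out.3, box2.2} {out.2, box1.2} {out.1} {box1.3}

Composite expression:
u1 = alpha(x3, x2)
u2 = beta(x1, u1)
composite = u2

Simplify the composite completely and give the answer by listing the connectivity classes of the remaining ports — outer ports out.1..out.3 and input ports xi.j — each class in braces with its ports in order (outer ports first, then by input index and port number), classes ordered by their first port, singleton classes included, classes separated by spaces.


After gluing at beta, chains via deleted ports link the x-ports.
through alpha, on inputs (x3, x2): {out.1} {out.2} {out.3} {x2.1} {x2.2} {x2.3} {x3.1} {x3.2} {x3.3} (out.j = stage outer ports)
through beta, on inputs (x1, x3, x2): {out.1} {out.2, x1.2} {out.3} {x1.1} {x1.3} {x2.1} {x2.2} {x2.3} {x3.1} {x3.2} {x3.3} (out.j = stage outer ports)

{out.1} {out.2, x1.2} {out.3} {x1.1} {x1.3} {x2.1} {x2.2} {x2.3} {x3.1} {x3.2} {x3.3}


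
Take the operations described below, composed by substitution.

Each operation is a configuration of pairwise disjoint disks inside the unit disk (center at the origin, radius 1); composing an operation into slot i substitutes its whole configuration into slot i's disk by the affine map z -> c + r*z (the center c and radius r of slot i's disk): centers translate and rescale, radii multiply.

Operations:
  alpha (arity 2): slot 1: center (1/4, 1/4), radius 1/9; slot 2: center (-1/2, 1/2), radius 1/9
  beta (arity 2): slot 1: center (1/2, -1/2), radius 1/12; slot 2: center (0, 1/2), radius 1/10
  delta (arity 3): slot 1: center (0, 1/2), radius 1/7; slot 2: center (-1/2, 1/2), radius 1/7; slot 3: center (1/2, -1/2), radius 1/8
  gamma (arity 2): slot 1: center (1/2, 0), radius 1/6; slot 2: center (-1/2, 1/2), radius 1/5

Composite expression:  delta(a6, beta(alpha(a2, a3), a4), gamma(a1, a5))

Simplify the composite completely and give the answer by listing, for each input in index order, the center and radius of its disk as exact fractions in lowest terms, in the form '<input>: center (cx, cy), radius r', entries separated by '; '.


a1: center (9/16, -1/2), radius 1/48; a2: center (-143/336, 145/336), radius 1/756; a3: center (-73/168, 73/168), radius 1/756; a4: center (-1/2, 4/7), radius 1/70; a5: center (7/16, -7/16), radius 1/40; a6: center (0, 1/2), radius 1/7


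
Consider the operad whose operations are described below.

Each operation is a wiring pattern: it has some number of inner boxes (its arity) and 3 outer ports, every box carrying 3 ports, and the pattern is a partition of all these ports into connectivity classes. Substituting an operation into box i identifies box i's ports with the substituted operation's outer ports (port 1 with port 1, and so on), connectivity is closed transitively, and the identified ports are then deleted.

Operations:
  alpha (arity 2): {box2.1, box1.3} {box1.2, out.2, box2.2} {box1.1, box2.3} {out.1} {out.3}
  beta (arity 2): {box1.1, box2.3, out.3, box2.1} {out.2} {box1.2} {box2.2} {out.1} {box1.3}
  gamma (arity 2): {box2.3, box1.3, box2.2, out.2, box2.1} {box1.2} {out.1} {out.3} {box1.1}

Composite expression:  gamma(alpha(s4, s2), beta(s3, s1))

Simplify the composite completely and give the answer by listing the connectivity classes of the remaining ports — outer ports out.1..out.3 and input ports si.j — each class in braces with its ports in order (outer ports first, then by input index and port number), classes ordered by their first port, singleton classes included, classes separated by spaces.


{out.1} {out.2, s1.1, s1.3, s3.1} {out.3} {s1.2} {s2.1, s4.3} {s2.2, s4.2} {s2.3, s4.1} {s3.2} {s3.3}

After gluing at gamma, chains via deleted ports link the s-ports.
stage alpha: inputs (s4, s2), connectivity {out.1} {out.2, s2.2, s4.2} {out.3} {s2.1, s4.3} {s2.3, s4.1}, out.j its boundary
stage beta: inputs (s3, s1), connectivity {out.1} {out.2} {out.3, s1.1, s1.3, s3.1} {s1.2} {s3.2} {s3.3}, out.j its boundary
stage gamma: inputs (s4, s2, s3, s1), connectivity {out.1} {out.2, s1.1, s1.3, s3.1} {out.3} {s1.2} {s2.1, s4.3} {s2.2, s4.2} {s2.3, s4.1} {s3.2} {s3.3}, out.j its boundary


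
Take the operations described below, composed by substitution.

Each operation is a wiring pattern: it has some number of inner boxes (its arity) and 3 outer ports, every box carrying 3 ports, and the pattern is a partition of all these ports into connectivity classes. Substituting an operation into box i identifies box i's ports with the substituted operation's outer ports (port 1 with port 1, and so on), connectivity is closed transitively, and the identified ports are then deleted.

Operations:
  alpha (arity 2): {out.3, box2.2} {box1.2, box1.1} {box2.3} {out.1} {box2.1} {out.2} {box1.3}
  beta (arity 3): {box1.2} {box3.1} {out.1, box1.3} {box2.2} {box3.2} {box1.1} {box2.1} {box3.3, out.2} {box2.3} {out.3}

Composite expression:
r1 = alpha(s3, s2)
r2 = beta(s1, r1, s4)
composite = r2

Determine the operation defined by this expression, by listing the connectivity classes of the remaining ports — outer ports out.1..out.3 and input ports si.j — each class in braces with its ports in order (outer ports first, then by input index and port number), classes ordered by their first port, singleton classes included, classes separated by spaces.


Substituting into beta glues patterns; closure does the rest.
alpha over (s3, s2) gives {out.1} {out.2} {out.3, s2.2} {s2.1} {s2.3} {s3.1, s3.2} {s3.3}, out.j being that stage's outer ports
beta over (s1, s3, s2, s4) gives {out.1, s1.3} {out.2, s4.3} {out.3} {s1.1} {s1.2} {s2.1} {s2.2} {s2.3} {s3.1, s3.2} {s3.3} {s4.1} {s4.2}, out.j being that stage's outer ports

{out.1, s1.3} {out.2, s4.3} {out.3} {s1.1} {s1.2} {s2.1} {s2.2} {s2.3} {s3.1, s3.2} {s3.3} {s4.1} {s4.2}


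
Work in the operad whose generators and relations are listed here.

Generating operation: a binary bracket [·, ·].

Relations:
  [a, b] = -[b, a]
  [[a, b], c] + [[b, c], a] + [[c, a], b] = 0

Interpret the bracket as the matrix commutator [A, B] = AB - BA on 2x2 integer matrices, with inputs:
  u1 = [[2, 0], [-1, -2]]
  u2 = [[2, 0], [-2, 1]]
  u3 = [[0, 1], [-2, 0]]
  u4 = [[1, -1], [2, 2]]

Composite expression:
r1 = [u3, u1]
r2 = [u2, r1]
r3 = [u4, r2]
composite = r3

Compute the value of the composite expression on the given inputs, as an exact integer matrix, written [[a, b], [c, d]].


[[-4, -12], [-20, 4]]

[u3, u1] = [[-1, -4], [-8, 1]]
[u2, [u3, u1]] = [[-8, -4], [12, 8]]
[u4, [u2, [u3, u1]]] = [[-4, -12], [-20, 4]]
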